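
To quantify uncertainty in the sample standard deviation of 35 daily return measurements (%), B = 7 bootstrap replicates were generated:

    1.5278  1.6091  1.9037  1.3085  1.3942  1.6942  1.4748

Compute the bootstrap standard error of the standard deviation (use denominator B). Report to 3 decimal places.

Bootstrap SE is the standard deviation of the 7 replicate standard deviations.
Mean of replicates: (1.5278 + 1.6091 + 1.9037 + 1.3085 + 1.3942 + 1.6942 + 1.4748) / 7 = 10.91230 / 7 = 1.55890
Sum of squared deviations: (−0.03110)² + (+0.05020)² + (+0.34480)² + (−0.25040)² + (−0.16470)² + (+0.13530)² + (−0.08410)² = 0.23758
Variance = 0.23758 / 7 = 0.03394
SE* = √0.03394

SE* = 0.184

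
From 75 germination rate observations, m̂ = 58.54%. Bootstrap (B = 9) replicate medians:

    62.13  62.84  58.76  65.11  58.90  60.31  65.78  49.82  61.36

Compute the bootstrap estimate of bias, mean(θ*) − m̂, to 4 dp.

bias = +2.0167

mean(θ*) = (62.13 + 62.84 + 58.76 + 65.11 + 58.90 + 60.31 + 65.78 + 49.82 + 61.36) / 9 = 60.55667
bias = 60.55667 − 58.54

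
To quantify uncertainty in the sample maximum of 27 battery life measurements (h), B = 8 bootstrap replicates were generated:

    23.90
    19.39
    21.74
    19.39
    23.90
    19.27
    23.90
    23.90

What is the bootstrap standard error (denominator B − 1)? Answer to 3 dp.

Bootstrap SE is the standard deviation of the 8 replicate maximums.
Mean of replicates: (23.90 + 19.39 + 21.74 + 19.39 + 23.90 + 19.27 + 23.90 + 23.90) / 8 = 175.3900 / 8 = 21.9237
Sum of squared deviations: (+1.9763)² + (−2.5337)² + (−0.1837)² + (−2.5337)² + (+1.9763)² + (−2.6537)² + (+1.9763)² + (+1.9763)² = 35.5382
Variance = 35.5382 / 7 = 5.0769
SE* = √5.0769

SE* = 2.253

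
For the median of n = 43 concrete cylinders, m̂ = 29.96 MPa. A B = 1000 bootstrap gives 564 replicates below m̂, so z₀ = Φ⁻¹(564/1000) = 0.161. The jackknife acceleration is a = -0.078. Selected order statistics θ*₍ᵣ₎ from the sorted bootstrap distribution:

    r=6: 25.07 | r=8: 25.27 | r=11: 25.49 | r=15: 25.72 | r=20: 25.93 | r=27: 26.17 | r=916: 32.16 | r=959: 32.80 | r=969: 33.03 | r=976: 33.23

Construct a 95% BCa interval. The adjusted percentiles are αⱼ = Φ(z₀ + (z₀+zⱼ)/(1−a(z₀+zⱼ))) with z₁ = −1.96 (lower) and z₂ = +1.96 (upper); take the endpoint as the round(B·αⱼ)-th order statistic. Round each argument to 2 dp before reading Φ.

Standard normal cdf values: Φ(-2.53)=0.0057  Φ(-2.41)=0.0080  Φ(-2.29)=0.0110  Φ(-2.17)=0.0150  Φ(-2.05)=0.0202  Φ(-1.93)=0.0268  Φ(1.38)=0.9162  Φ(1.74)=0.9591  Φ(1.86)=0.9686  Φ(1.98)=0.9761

Lower: z₀ + z₁ = 0.161 + (-1.960) = -1.799; 1 − a(z₀+z₁) = 1 − (-0.078)(-1.799) = 0.8597; argument = 0.161 + (-1.799)/0.8597 = -1.9316 → -1.93.
α₁ = Φ(-1.93) = 0.0268; rank = round(1000 × 0.0268) = 27; θ*₍27₎ = 26.17.
Upper: z₀ + z₂ = 2.121; 1 − a(z₀+z₂) = 1.1654; argument = 1.9809 → 1.98; α₂ = 0.9761; rank = 976; θ*₍976₎ = 33.23.

(26.17, 33.23)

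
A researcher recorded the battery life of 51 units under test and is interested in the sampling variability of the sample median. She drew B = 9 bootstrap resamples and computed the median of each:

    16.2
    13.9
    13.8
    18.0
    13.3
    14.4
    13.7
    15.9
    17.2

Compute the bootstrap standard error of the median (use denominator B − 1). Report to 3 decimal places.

Bootstrap SE is the standard deviation of the 9 replicate medians.
Mean of replicates: (16.2 + 13.9 + 13.8 + 18.0 + 13.3 + 14.4 + 13.7 + 15.9 + 17.2) / 9 = 136.4000 / 9 = 15.1556
Sum of squared deviations: (+1.0444)² + (−1.2556)² + (−1.3556)² + (+2.8444)² + (−1.8556)² + (−0.7556)² + (−1.4556)² + (+0.7444)² + (+2.0444)² = 23.4622
Variance = 23.4622 / 8 = 2.9328
SE* = √2.9328

SE* = 1.713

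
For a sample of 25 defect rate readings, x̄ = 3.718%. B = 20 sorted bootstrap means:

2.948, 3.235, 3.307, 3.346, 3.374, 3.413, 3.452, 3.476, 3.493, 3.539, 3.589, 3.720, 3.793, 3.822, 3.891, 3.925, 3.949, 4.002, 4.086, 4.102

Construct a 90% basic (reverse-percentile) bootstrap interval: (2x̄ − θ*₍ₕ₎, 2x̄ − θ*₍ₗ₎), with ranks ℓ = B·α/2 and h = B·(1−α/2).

(3.350, 4.488)

Percentile endpoints at ranks 1 and 19: θ*₍1₎ = 2.948, θ*₍19₎ = 4.086.
Basic interval reflects these around x̄:
  lower = 2 × 3.718 − 4.086 = 3.350
  upper = 2 × 3.718 − 2.948 = 4.488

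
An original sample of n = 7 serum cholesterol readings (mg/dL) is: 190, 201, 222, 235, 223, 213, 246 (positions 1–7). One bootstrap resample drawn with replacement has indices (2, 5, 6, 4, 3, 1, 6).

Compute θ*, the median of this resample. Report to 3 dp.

θ* = 213.000

Resample values: 201, 223, 213, 235, 222, 190, 213.
Sorted: 190, 201, 213, 213, 222, 223, 235
Median = middle value = 213.000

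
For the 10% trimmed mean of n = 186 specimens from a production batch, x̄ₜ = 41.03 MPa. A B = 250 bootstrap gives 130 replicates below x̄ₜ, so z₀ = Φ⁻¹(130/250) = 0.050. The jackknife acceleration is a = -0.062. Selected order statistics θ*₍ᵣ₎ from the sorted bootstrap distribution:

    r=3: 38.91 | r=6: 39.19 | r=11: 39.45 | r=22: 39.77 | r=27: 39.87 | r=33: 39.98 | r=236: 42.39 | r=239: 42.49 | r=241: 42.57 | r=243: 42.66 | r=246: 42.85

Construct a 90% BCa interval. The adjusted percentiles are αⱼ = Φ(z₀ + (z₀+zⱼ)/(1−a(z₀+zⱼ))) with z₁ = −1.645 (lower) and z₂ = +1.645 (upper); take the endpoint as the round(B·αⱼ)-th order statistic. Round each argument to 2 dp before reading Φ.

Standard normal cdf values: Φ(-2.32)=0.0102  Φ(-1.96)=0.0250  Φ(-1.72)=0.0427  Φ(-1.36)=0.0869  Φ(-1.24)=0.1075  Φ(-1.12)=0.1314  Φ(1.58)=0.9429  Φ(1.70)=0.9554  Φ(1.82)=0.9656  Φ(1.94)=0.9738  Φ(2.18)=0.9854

(39.45, 42.39)

Lower: z₀ + z₁ = 0.050 + (-1.645) = -1.595; 1 − a(z₀+z₁) = 1 − (-0.062)(-1.595) = 0.9011; argument = 0.050 + (-1.595)/0.9011 = -1.7200 → -1.72.
α₁ = Φ(-1.72) = 0.0427; rank = round(250 × 0.0427) = 11; θ*₍11₎ = 39.45.
Upper: z₀ + z₂ = 1.695; 1 − a(z₀+z₂) = 1.1051; argument = 1.5838 → 1.58; α₂ = 0.9429; rank = 236; θ*₍236₎ = 42.39.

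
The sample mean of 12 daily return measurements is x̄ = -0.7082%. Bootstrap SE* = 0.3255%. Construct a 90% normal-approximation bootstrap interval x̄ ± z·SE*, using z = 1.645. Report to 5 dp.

(-1.24365, -0.17275)

Margin = 1.645 × 0.3255 = 0.535448
Interval: -0.7082 ± 0.535448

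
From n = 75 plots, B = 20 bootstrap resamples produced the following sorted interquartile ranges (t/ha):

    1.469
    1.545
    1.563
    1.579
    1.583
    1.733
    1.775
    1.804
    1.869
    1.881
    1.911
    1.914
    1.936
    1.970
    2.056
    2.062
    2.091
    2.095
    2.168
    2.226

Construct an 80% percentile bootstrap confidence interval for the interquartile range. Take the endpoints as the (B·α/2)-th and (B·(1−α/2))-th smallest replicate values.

(1.545, 2.095)

α = 0.20; lower rank = 20 × 0.100 = 2; upper rank = 20 × 0.900 = 18.
The 2nd smallest replicate is 1.545; the 18th is 2.095.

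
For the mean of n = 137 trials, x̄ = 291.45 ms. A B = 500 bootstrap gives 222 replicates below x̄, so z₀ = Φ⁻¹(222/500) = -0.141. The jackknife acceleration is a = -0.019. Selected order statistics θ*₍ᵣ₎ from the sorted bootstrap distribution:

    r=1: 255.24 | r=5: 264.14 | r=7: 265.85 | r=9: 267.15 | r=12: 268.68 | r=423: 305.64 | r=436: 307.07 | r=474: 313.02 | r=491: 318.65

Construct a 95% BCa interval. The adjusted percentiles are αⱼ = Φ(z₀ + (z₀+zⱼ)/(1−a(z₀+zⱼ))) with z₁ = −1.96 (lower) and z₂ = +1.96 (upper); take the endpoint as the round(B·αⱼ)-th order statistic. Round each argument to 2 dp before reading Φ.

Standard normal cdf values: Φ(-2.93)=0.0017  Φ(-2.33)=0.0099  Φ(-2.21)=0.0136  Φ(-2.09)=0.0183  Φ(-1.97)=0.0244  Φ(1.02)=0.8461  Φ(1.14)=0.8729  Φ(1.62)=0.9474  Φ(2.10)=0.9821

(264.14, 313.02)

Lower: z₀ + z₁ = -0.141 + (-1.960) = -2.101; 1 − a(z₀+z₁) = 1 − (-0.019)(-2.101) = 0.9601; argument = -0.141 + (-2.101)/0.9601 = -2.3294 → -2.33.
α₁ = Φ(-2.33) = 0.0099; rank = round(500 × 0.0099) = 5; θ*₍5₎ = 264.14.
Upper: z₀ + z₂ = 1.819; 1 − a(z₀+z₂) = 1.0346; argument = 1.6172 → 1.62; α₂ = 0.9474; rank = 474; θ*₍474₎ = 313.02.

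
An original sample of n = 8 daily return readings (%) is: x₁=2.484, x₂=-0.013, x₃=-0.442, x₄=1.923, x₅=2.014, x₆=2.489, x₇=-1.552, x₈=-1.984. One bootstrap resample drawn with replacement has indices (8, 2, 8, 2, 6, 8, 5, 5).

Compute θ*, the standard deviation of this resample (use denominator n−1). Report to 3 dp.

Resample values: -1.984, -0.013, -1.984, -0.013, 2.489, -1.984, 2.014, 2.014.
Mean = 0.0674; sum of squared deviations = 26.0803
s² = 26.0803 / 7 = 3.7258
s = √3.7258 = 1.930

θ* = 1.930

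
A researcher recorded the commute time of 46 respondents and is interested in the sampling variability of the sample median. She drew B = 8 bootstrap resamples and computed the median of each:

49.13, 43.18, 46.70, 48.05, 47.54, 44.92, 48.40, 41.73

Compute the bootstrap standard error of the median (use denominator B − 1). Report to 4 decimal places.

SE* = 2.6628

Bootstrap SE is the standard deviation of the 8 replicate medians.
Mean of replicates: (49.13 + 43.18 + 46.70 + 48.05 + 47.54 + 44.92 + 48.40 + 41.73) / 8 = 369.65000 / 8 = 46.20625
Sum of squared deviations: (+2.92375)² + (−3.02625)² + (+0.49375)² + (+1.84375)² + (+1.33375)² + (−1.28625)² + (+2.19375)² + (−4.47625)² = 49.63239
Variance = 49.63239 / 7 = 7.09034
SE* = √7.09034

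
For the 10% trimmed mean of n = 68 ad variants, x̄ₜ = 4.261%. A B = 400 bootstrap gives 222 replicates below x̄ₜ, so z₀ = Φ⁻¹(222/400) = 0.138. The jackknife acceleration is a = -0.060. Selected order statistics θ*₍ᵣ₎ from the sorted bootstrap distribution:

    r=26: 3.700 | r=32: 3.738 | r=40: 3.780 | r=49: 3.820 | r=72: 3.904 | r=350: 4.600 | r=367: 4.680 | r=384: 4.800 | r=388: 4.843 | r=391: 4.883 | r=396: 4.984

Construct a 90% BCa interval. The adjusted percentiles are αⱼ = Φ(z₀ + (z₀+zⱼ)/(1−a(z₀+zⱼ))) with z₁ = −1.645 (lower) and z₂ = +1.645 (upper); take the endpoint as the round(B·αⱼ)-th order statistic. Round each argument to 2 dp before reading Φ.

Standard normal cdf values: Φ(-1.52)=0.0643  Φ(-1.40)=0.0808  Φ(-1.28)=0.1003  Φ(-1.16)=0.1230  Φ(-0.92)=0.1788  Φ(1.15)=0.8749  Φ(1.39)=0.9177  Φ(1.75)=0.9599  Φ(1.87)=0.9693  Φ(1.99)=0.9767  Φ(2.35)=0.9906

Lower: z₀ + z₁ = 0.138 + (-1.645) = -1.507; 1 − a(z₀+z₁) = 1 − (-0.060)(-1.507) = 0.9096; argument = 0.138 + (-1.507)/0.9096 = -1.5188 → -1.52.
α₁ = Φ(-1.52) = 0.0643; rank = round(400 × 0.0643) = 26; θ*₍26₎ = 3.700.
Upper: z₀ + z₂ = 1.783; 1 − a(z₀+z₂) = 1.1070; argument = 1.7487 → 1.75; α₂ = 0.9599; rank = 384; θ*₍384₎ = 4.800.

(3.700, 4.800)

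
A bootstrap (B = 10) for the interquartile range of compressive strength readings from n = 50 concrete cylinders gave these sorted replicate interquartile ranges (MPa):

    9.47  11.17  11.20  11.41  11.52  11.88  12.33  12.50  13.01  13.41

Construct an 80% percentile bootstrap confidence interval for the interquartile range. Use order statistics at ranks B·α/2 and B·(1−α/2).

α = 0.20; lower rank = 10 × 0.100 = 1; upper rank = 10 × 0.900 = 9.
The 1st smallest replicate is 9.47; the 9th is 13.01.

(9.47, 13.01)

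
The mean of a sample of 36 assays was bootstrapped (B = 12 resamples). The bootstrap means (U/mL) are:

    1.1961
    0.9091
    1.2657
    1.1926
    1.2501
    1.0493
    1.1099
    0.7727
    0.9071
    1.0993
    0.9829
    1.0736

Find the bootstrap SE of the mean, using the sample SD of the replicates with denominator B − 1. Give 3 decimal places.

Bootstrap SE is the standard deviation of the 12 replicate means.
Mean of replicates: (1.1961 + 0.9091 + 1.2657 + 1.1926 + 1.2501 + 1.0493 + 1.1099 + 0.7727 + 0.9071 + 1.0993 + 0.9829 + 1.0736) / 12 = 12.80840 / 12 = 1.06737
Sum of squared deviations: (+0.12873)² + (−0.15827)² + (+0.19833)² + (+0.12523)² + (+0.18273)² + (−0.01807)² + (+0.04253)² + (−0.29467)² + (−0.16027)² + (+0.03193)² + (−0.08447)² + (+0.00623)² = 0.25287
Variance = 0.25287 / 11 = 0.02299
SE* = √0.02299

SE* = 0.152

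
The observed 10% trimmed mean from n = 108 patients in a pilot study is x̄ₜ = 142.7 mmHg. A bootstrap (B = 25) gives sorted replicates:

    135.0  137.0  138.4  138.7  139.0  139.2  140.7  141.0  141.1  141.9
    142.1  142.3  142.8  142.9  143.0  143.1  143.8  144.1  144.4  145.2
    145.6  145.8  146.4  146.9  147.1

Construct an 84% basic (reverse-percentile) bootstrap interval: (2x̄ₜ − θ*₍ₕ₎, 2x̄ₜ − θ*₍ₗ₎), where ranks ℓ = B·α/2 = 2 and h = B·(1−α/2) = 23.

(139.0, 148.4)

Percentile endpoints at ranks 2 and 23: θ*₍2₎ = 137.0, θ*₍23₎ = 146.4.
Basic interval reflects these around x̄ₜ:
  lower = 2 × 142.7 − 146.4 = 139.0
  upper = 2 × 142.7 − 137.0 = 148.4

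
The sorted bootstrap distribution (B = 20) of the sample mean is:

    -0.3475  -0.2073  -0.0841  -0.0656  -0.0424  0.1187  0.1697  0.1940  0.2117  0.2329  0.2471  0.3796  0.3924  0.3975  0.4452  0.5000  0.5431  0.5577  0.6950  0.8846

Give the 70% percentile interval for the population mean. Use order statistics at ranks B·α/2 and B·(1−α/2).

(-0.0841, 0.5431)

α = 0.30; lower rank = 20 × 0.150 = 3; upper rank = 20 × 0.850 = 17.
The 3rd smallest replicate is -0.0841; the 17th is 0.5431.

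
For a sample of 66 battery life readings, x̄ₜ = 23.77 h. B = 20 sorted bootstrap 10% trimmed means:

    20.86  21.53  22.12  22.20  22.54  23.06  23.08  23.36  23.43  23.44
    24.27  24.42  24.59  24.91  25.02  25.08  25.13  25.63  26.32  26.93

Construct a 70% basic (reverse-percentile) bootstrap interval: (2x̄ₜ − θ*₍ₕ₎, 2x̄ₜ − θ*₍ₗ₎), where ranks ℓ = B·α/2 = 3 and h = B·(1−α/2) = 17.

Percentile endpoints at ranks 3 and 17: θ*₍3₎ = 22.12, θ*₍17₎ = 25.13.
Basic interval reflects these around x̄ₜ:
  lower = 2 × 23.77 − 25.13 = 22.41
  upper = 2 × 23.77 − 22.12 = 25.42

(22.41, 25.42)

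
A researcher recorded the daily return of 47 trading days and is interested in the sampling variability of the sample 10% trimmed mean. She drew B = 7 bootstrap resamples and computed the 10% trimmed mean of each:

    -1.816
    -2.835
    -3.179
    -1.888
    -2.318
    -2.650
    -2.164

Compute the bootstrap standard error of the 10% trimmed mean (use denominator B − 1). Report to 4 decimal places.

SE* = 0.5040

Bootstrap SE is the standard deviation of the 7 replicate 10% trimmed means.
Mean of replicates: ((-1.816) + (-2.835) + (-3.179) + (-1.888) + (-2.318) + (-2.650) + (-2.164)) / 7 = -16.85000 / 7 = -2.40714
Sum of squared deviations: (+0.59114)² + (−0.42786)² + (−0.77186)² + (+0.51914)² + (+0.08914)² + (−0.24286)² + (+0.24314)² = 1.52383
Variance = 1.52383 / 6 = 0.25397
SE* = √0.25397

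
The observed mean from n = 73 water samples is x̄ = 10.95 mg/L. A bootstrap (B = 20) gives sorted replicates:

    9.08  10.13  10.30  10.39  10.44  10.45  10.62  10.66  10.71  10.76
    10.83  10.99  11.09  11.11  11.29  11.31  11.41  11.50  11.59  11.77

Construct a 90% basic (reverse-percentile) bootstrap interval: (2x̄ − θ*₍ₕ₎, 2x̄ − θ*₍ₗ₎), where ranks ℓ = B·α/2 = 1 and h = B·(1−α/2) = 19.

Percentile endpoints at ranks 1 and 19: θ*₍1₎ = 9.08, θ*₍19₎ = 11.59.
Basic interval reflects these around x̄:
  lower = 2 × 10.95 − 11.59 = 10.31
  upper = 2 × 10.95 − 9.08 = 12.82

(10.31, 12.82)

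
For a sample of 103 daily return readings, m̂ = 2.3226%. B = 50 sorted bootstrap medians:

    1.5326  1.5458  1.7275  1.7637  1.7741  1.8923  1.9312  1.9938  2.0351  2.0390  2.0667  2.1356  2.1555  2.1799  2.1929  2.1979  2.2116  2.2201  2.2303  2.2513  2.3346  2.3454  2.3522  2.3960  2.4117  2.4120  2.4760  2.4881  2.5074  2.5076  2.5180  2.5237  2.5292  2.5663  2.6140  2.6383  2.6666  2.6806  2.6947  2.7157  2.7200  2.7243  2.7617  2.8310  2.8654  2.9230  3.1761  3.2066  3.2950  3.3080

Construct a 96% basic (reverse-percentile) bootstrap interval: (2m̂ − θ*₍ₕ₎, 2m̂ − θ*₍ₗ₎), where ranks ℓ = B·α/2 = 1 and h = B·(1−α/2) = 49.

(1.3502, 3.1126)

Percentile endpoints at ranks 1 and 49: θ*₍1₎ = 1.5326, θ*₍49₎ = 3.2950.
Basic interval reflects these around m̂:
  lower = 2 × 2.3226 − 3.2950 = 1.3502
  upper = 2 × 2.3226 − 1.5326 = 3.1126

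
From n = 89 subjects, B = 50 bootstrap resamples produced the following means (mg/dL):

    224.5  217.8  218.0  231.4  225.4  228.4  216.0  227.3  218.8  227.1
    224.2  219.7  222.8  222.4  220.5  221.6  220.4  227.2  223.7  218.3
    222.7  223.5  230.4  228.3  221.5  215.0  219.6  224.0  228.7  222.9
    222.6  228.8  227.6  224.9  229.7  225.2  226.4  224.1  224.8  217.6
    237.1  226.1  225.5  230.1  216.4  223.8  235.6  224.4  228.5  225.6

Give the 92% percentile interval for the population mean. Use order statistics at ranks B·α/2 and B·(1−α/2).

(216.0, 231.4)

Sorted replicates: 215.0, 216.0, 216.4, 217.6, 217.8, 218.0, 218.3, 218.8, 219.6, 219.7, 220.4, 220.5, 221.5, 221.6, 222.4, 222.6, 222.7, 222.8, 222.9, 223.5, 223.7, 223.8, 224.0, 224.1, 224.2, 224.4, 224.5, 224.8, 224.9, 225.2, 225.4, 225.5, 225.6, 226.1, 226.4, 227.1, 227.2, 227.3, 227.6, 228.3, 228.4, 228.5, 228.7, 228.8, 229.7, 230.1, 230.4, 231.4, 235.6, 237.1
α = 0.08; lower rank = 50 × 0.040 = 2; upper rank = 50 × 0.960 = 48.
The 2nd smallest replicate is 216.0; the 48th is 231.4.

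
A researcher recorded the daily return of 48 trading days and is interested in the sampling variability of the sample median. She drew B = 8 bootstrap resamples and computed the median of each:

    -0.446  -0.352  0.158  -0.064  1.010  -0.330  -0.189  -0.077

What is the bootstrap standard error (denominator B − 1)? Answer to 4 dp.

Bootstrap SE is the standard deviation of the 8 replicate medians.
Mean of replicates: ((-0.446) + (-0.352) + 0.158 + (-0.064) + 1.010 + (-0.330) + (-0.189) + (-0.077)) / 8 = -0.29000 / 8 = -0.03625
Sum of squared deviations: (−0.40975)² + (−0.31575)² + (+0.19425)² + (−0.02775)² + (+1.04625)² + (−0.29375)² + (−0.15275)² + (−0.04075)² = 1.51202
Variance = 1.51202 / 7 = 0.21600
SE* = √0.21600

SE* = 0.4648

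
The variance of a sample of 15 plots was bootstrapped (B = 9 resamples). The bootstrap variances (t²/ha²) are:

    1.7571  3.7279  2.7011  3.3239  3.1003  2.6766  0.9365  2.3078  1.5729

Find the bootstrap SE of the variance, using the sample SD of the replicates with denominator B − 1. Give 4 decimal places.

Bootstrap SE is the standard deviation of the 9 replicate variances.
Mean of replicates: (1.7571 + 3.7279 + 2.7011 + 3.3239 + 3.1003 + 2.6766 + 0.9365 + 2.3078 + 1.5729) / 9 = 22.10410 / 9 = 2.45601
Sum of squared deviations: (−0.69891)² + (+1.27189)² + (+0.24509)² + (+0.86789)² + (+0.64429)² + (+0.22059)² + (−1.51951)² + (−0.14821)² + (−0.88311)² = 6.49401
Variance = 6.49401 / 8 = 0.81175
SE* = √0.81175

SE* = 0.9010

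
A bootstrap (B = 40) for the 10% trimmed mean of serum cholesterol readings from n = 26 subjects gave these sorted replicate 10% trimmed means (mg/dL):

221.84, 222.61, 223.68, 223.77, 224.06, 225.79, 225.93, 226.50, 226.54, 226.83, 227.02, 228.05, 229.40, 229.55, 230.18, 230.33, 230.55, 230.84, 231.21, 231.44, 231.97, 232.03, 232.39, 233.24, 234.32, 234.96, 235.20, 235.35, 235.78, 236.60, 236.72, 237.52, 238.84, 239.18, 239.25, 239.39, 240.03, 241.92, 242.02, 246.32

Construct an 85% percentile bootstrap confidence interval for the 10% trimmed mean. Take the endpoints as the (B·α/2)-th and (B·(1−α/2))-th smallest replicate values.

α = 0.15; lower rank = 40 × 0.075 = 3; upper rank = 40 × 0.925 = 37.
The 3rd smallest replicate is 223.68; the 37th is 240.03.

(223.68, 240.03)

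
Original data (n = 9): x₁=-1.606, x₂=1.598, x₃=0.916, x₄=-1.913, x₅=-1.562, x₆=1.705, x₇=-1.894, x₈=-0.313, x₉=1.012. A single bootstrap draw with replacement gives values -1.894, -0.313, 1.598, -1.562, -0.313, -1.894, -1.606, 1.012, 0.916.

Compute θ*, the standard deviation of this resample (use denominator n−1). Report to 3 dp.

Mean = -0.4507; sum of squared deviations = 14.9784
s² = 14.9784 / 8 = 1.8723
s = √1.8723 = 1.368

θ* = 1.368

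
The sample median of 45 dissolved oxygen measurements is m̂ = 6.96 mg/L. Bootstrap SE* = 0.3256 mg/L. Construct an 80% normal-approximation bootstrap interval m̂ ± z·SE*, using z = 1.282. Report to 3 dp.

(6.543, 7.377)

Margin = 1.282 × 0.3256 = 0.4174
Interval: 6.96 ± 0.4174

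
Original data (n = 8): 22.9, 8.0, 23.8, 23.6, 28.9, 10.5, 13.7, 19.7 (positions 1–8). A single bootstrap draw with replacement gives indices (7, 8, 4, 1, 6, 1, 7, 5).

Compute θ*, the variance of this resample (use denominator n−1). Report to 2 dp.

θ* = 39.52

Resample values: 13.7, 19.7, 23.6, 22.9, 10.5, 22.9, 13.7, 28.9.
Mean = 19.4875; sum of squared deviations = 276.6087
s² = 276.6087 / 7 = 39.5155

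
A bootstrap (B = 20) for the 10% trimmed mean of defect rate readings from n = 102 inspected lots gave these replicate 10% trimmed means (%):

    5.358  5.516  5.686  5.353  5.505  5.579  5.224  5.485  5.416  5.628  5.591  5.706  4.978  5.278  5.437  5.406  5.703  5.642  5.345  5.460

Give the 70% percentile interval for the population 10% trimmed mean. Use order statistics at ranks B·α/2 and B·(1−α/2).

Sorted replicates: 4.978, 5.224, 5.278, 5.345, 5.353, 5.358, 5.406, 5.416, 5.437, 5.460, 5.485, 5.505, 5.516, 5.579, 5.591, 5.628, 5.642, 5.686, 5.703, 5.706
α = 0.30; lower rank = 20 × 0.150 = 3; upper rank = 20 × 0.850 = 17.
The 3rd smallest replicate is 5.278; the 17th is 5.642.

(5.278, 5.642)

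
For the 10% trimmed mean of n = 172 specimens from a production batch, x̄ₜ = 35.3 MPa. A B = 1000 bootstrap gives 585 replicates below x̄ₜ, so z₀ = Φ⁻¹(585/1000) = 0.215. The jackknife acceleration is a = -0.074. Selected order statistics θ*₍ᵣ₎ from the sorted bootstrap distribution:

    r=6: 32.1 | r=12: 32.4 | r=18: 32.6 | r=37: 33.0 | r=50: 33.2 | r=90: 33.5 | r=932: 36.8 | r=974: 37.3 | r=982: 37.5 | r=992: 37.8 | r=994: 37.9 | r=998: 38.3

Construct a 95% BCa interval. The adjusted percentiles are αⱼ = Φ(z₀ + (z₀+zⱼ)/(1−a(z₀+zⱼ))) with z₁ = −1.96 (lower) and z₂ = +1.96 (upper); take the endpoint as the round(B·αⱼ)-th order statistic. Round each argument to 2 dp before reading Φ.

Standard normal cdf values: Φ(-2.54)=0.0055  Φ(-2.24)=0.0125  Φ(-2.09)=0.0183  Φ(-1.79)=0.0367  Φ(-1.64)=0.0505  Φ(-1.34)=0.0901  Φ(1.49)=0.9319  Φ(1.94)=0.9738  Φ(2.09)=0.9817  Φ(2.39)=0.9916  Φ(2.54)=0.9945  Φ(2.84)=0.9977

(33.0, 37.5)

Lower: z₀ + z₁ = 0.215 + (-1.960) = -1.745; 1 − a(z₀+z₁) = 1 − (-0.074)(-1.745) = 0.8709; argument = 0.215 + (-1.745)/0.8709 = -1.7887 → -1.79.
α₁ = Φ(-1.79) = 0.0367; rank = round(1000 × 0.0367) = 37; θ*₍37₎ = 33.0.
Upper: z₀ + z₂ = 2.175; 1 − a(z₀+z₂) = 1.1609; argument = 2.0885 → 2.09; α₂ = 0.9817; rank = 982; θ*₍982₎ = 37.5.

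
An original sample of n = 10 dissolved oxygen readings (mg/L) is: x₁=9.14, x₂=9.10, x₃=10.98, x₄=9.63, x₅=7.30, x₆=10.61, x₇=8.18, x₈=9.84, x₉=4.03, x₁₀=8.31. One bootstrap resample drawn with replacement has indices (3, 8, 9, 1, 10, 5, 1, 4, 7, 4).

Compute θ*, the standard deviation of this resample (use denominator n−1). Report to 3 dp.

θ* = 1.907

Resample values: 10.98, 9.84, 4.03, 9.14, 8.31, 7.30, 9.14, 9.63, 8.18, 9.63.
Mean = 8.6180; sum of squared deviations = 32.7392
s² = 32.7392 / 9 = 3.6377
s = √3.6377 = 1.907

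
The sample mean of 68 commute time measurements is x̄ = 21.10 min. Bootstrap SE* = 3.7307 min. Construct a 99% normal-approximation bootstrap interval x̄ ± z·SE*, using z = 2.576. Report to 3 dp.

(11.490, 30.710)

Margin = 2.576 × 3.7307 = 9.6103
Interval: 21.10 ± 9.6103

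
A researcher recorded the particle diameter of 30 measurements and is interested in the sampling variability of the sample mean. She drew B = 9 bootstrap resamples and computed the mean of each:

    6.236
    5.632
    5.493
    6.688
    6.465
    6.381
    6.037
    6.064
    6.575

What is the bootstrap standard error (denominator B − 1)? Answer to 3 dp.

SE* = 0.410

Bootstrap SE is the standard deviation of the 9 replicate means.
Mean of replicates: (6.236 + 5.632 + 5.493 + 6.688 + 6.465 + 6.381 + 6.037 + 6.064 + 6.575) / 9 = 55.5710 / 9 = 6.1746
Sum of squared deviations: (+0.0614)² + (−0.5426)² + (−0.6816)² + (+0.5134)² + (+0.2904)² + (+0.2064)² + (−0.1376)² + (−0.1106)² + (+0.4004)² = 1.3448
Variance = 1.3448 / 8 = 0.1681
SE* = √0.1681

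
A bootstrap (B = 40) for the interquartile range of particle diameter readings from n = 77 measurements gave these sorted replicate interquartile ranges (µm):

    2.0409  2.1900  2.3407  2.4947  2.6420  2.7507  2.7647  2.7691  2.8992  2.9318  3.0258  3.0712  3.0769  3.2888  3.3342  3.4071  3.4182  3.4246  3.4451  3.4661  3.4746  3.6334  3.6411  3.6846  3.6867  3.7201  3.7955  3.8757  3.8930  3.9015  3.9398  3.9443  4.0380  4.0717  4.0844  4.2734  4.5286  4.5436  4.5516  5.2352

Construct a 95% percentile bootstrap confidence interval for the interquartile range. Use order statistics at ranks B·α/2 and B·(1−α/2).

(2.0409, 4.5516)

α = 0.05; lower rank = 40 × 0.025 = 1; upper rank = 40 × 0.975 = 39.
The 1st smallest replicate is 2.0409; the 39th is 4.5516.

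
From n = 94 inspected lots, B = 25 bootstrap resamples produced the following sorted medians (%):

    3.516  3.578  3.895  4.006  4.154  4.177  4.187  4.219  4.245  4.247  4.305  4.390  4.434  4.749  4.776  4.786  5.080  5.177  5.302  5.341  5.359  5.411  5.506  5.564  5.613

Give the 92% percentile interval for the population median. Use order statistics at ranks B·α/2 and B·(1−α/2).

α = 0.08; lower rank = 25 × 0.040 = 1; upper rank = 25 × 0.960 = 24.
The 1st smallest replicate is 3.516; the 24th is 5.564.

(3.516, 5.564)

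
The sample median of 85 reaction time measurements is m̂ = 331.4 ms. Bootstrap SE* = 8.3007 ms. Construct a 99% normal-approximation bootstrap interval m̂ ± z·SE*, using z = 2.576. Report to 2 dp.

Margin = 2.576 × 8.3007 = 21.383
Interval: 331.4 ± 21.383

(310.02, 352.78)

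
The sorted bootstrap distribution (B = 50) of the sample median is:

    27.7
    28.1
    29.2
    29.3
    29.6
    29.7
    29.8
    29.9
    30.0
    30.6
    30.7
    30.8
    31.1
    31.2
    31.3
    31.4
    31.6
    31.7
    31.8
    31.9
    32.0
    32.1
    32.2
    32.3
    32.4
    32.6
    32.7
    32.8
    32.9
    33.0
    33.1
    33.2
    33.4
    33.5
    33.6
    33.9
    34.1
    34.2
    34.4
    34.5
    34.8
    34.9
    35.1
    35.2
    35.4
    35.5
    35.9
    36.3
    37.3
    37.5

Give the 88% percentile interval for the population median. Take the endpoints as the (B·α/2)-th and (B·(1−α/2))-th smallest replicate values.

α = 0.12; lower rank = 50 × 0.060 = 3; upper rank = 50 × 0.940 = 47.
The 3rd smallest replicate is 29.2; the 47th is 35.9.

(29.2, 35.9)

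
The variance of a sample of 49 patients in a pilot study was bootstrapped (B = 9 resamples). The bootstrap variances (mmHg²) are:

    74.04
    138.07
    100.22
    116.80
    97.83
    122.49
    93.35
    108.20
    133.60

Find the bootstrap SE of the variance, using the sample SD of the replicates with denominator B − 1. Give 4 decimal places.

Bootstrap SE is the standard deviation of the 9 replicate variances.
Mean of replicates: (74.04 + 138.07 + 100.22 + 116.80 + 97.83 + 122.49 + 93.35 + 108.20 + 133.60) / 9 = 984.60000 / 9 = 109.40000
Sum of squared deviations: (−35.36000)² + (+28.67000)² + (−9.18000)² + (+7.40000)² + (−11.57000)² + (+13.09000)² + (−16.05000)² + (−1.20000)² + (+24.20000)² = 3361.22640
Variance = 3361.22640 / 8 = 420.15330
SE* = √420.15330

SE* = 20.4976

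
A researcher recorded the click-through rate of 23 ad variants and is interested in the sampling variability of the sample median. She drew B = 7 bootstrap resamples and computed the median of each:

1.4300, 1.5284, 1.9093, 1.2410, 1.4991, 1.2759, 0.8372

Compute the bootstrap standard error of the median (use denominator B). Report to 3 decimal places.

SE* = 0.303

Bootstrap SE is the standard deviation of the 7 replicate medians.
Mean of replicates: (1.4300 + 1.5284 + 1.9093 + 1.2410 + 1.4991 + 1.2759 + 0.8372) / 7 = 9.72090 / 7 = 1.38870
Sum of squared deviations: (+0.04130)² + (+0.13970)² + (+0.52060)² + (−0.14770)² + (+0.11040)² + (−0.11280)² + (−0.55150)² = 0.64313
Variance = 0.64313 / 7 = 0.09188
SE* = √0.09188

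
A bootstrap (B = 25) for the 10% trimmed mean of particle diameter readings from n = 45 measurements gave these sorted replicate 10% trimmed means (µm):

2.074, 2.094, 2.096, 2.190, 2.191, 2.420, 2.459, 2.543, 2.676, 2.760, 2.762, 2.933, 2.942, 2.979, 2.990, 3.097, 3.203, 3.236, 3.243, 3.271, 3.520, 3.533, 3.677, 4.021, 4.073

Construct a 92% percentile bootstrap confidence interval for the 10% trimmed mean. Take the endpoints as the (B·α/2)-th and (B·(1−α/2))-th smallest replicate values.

α = 0.08; lower rank = 25 × 0.040 = 1; upper rank = 25 × 0.960 = 24.
The 1st smallest replicate is 2.074; the 24th is 4.021.

(2.074, 4.021)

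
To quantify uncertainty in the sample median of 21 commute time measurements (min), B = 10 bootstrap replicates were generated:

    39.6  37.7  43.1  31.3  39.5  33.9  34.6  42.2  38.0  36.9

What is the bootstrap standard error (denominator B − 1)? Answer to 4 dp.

Bootstrap SE is the standard deviation of the 10 replicate medians.
Mean of replicates: (39.6 + 37.7 + 43.1 + 31.3 + 39.5 + 33.9 + 34.6 + 42.2 + 38.0 + 36.9) / 10 = 376.80000 / 10 = 37.68000
Sum of squared deviations: (+1.92000)² + (+0.02000)² + (+5.42000)² + (−6.38000)² + (+1.82000)² + (−3.78000)² + (−3.08000)² + (+4.52000)² + (+0.32000)² + (−0.78000)² = 121.99600
Variance = 121.99600 / 9 = 13.55511
SE* = √13.55511

SE* = 3.6817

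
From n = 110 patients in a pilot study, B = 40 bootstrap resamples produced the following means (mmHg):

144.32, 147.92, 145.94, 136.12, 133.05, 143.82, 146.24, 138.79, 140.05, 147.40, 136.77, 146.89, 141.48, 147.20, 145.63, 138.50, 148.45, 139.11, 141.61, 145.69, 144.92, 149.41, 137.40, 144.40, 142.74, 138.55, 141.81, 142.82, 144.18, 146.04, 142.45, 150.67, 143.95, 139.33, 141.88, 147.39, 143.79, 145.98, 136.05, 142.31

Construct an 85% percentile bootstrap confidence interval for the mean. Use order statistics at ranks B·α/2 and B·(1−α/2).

Sorted replicates: 133.05, 136.05, 136.12, 136.77, 137.40, 138.50, 138.55, 138.79, 139.11, 139.33, 140.05, 141.48, 141.61, 141.81, 141.88, 142.31, 142.45, 142.74, 142.82, 143.79, 143.82, 143.95, 144.18, 144.32, 144.40, 144.92, 145.63, 145.69, 145.94, 145.98, 146.04, 146.24, 146.89, 147.20, 147.39, 147.40, 147.92, 148.45, 149.41, 150.67
α = 0.15; lower rank = 40 × 0.075 = 3; upper rank = 40 × 0.925 = 37.
The 3rd smallest replicate is 136.12; the 37th is 147.92.

(136.12, 147.92)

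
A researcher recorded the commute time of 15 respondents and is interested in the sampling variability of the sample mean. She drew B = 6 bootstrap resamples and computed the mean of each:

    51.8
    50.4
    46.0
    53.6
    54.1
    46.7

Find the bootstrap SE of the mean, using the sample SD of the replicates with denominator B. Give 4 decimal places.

Bootstrap SE is the standard deviation of the 6 replicate means.
Mean of replicates: (51.8 + 50.4 + 46.0 + 53.6 + 54.1 + 46.7) / 6 = 302.60000 / 6 = 50.43333
Sum of squared deviations: (+1.36667)² + (−0.03333)² + (−4.43333)² + (+3.16667)² + (+3.66667)² + (−3.73333)² = 58.93333
Variance = 58.93333 / 6 = 9.82222
SE* = √9.82222

SE* = 3.1340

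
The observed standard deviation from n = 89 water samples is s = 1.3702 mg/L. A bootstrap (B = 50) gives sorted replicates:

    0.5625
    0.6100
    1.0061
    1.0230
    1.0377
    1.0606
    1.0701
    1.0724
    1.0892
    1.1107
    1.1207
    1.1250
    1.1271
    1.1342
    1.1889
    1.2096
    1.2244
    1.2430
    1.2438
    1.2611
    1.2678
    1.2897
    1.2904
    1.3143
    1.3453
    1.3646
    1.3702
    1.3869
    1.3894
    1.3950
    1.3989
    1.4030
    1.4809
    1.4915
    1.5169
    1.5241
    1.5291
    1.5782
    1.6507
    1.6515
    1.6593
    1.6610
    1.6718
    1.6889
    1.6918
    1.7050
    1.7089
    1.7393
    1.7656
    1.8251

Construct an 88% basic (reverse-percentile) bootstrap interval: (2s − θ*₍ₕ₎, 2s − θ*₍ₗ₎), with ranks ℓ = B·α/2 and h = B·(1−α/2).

(1.0315, 1.7343)

Percentile endpoints at ranks 3 and 47: θ*₍3₎ = 1.0061, θ*₍47₎ = 1.7089.
Basic interval reflects these around s:
  lower = 2 × 1.3702 − 1.7089 = 1.0315
  upper = 2 × 1.3702 − 1.0061 = 1.7343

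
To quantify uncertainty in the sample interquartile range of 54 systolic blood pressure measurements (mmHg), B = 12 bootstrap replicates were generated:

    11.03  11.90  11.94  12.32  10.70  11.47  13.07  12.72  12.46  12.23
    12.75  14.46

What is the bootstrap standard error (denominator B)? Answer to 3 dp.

SE* = 0.948

Bootstrap SE is the standard deviation of the 12 replicate interquartile ranges.
Mean of replicates: (11.03 + 11.90 + 11.94 + 12.32 + 10.70 + 11.47 + 13.07 + 12.72 + 12.46 + 12.23 + 12.75 + 14.46) / 12 = 147.0500 / 12 = 12.2542
Sum of squared deviations: (−1.2242)² + (−0.3542)² + (−0.3142)² + (+0.0658)² + (−1.5542)² + (−0.7842)² + (+0.8158)² + (+0.4658)² + (+0.2058)² + (−0.0242)² + (+0.4958)² + (+2.2058)² = 10.7945
Variance = 10.7945 / 12 = 0.8995
SE* = √0.8995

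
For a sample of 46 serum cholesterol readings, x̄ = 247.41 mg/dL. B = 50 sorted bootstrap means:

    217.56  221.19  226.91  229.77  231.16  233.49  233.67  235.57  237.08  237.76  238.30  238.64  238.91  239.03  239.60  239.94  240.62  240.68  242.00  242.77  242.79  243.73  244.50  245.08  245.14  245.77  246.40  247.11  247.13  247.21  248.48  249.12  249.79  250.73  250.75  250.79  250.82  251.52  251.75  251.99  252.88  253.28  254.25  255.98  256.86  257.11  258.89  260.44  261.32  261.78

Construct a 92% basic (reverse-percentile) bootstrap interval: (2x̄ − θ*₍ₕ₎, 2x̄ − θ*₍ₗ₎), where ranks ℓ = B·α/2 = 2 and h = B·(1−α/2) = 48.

(234.38, 273.63)

Percentile endpoints at ranks 2 and 48: θ*₍2₎ = 221.19, θ*₍48₎ = 260.44.
Basic interval reflects these around x̄:
  lower = 2 × 247.41 − 260.44 = 234.38
  upper = 2 × 247.41 − 221.19 = 273.63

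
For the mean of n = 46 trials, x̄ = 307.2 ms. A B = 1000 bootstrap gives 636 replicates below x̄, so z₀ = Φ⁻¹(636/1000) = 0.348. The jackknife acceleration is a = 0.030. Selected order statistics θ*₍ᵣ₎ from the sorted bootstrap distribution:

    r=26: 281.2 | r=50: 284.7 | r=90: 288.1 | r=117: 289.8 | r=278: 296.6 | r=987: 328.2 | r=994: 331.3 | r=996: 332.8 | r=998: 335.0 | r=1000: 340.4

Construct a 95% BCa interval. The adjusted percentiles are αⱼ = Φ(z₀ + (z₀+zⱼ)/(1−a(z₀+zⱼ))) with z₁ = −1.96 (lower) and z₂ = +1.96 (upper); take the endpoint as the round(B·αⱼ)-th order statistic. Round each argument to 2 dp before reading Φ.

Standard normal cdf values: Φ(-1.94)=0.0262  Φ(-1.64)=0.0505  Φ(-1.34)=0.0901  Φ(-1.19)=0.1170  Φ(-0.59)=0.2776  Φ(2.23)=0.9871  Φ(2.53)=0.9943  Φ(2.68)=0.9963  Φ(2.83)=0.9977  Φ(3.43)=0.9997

Lower: z₀ + z₁ = 0.348 + (-1.960) = -1.612; 1 − a(z₀+z₁) = 1 − (0.030)(-1.612) = 1.0484; argument = 0.348 + (-1.612)/1.0484 = -1.1896 → -1.19.
α₁ = Φ(-1.19) = 0.1170; rank = round(1000 × 0.1170) = 117; θ*₍117₎ = 289.8.
Upper: z₀ + z₂ = 2.308; 1 − a(z₀+z₂) = 0.9308; argument = 2.8277 → 2.83; α₂ = 0.9977; rank = 998; θ*₍998₎ = 335.0.

(289.8, 335.0)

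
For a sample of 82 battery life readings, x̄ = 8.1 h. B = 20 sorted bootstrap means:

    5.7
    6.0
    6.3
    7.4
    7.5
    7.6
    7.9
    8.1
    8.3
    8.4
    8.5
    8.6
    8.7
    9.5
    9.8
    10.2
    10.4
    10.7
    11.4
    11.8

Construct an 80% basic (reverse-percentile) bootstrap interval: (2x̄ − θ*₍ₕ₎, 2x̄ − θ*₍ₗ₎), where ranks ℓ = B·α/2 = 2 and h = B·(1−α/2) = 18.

(5.5, 10.2)

Percentile endpoints at ranks 2 and 18: θ*₍2₎ = 6.0, θ*₍18₎ = 10.7.
Basic interval reflects these around x̄:
  lower = 2 × 8.1 − 10.7 = 5.5
  upper = 2 × 8.1 − 6.0 = 10.2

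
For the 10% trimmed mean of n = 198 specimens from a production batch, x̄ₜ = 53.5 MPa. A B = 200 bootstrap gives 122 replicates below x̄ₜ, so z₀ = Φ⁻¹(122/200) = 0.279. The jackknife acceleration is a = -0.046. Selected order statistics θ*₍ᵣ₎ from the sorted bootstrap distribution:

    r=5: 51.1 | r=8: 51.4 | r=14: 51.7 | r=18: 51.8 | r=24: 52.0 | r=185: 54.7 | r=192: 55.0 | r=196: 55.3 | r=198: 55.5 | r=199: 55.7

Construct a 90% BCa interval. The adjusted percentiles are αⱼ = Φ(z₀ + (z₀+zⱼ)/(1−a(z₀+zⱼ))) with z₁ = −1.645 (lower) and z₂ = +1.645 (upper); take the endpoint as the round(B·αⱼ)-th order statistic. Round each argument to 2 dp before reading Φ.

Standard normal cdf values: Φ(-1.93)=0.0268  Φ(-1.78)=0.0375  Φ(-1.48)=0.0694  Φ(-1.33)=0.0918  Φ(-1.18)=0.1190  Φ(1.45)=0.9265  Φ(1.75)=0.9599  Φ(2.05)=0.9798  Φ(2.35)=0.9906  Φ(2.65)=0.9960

Lower: z₀ + z₁ = 0.279 + (-1.645) = -1.366; 1 − a(z₀+z₁) = 1 − (-0.046)(-1.366) = 0.9372; argument = 0.279 + (-1.366)/0.9372 = -1.1786 → -1.18.
α₁ = Φ(-1.18) = 0.1190; rank = round(200 × 0.1190) = 24; θ*₍24₎ = 52.0.
Upper: z₀ + z₂ = 1.924; 1 − a(z₀+z₂) = 1.0885; argument = 2.0466 → 2.05; α₂ = 0.9798; rank = 196; θ*₍196₎ = 55.3.

(52.0, 55.3)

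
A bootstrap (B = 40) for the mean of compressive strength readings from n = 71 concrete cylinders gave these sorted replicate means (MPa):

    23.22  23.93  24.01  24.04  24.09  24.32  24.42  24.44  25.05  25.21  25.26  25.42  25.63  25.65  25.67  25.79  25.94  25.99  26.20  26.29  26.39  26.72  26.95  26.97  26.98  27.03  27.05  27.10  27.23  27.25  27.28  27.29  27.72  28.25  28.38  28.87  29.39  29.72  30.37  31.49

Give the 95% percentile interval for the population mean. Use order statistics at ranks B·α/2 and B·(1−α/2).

(23.22, 30.37)

α = 0.05; lower rank = 40 × 0.025 = 1; upper rank = 40 × 0.975 = 39.
The 1st smallest replicate is 23.22; the 39th is 30.37.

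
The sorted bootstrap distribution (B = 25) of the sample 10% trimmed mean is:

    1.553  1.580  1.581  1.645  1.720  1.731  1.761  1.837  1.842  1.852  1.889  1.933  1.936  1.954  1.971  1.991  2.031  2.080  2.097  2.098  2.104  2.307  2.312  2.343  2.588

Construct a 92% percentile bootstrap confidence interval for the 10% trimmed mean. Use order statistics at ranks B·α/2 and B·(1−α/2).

(1.553, 2.343)

α = 0.08; lower rank = 25 × 0.040 = 1; upper rank = 25 × 0.960 = 24.
The 1st smallest replicate is 1.553; the 24th is 2.343.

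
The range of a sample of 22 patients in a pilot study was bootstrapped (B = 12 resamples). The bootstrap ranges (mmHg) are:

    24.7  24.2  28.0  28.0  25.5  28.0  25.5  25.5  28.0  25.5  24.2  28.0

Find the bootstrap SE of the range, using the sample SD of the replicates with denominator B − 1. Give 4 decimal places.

Bootstrap SE is the standard deviation of the 12 replicate ranges.
Mean of replicates: (24.7 + 24.2 + 28.0 + 28.0 + 25.5 + 28.0 + 25.5 + 25.5 + 28.0 + 25.5 + 24.2 + 28.0) / 12 = 315.10000 / 12 = 26.25833
Sum of squared deviations: (−1.55833)² + (−2.05833)² + (+1.74167)² + (+1.74167)² + (−0.75833)² + (+1.74167)² + (−0.75833)² + (−0.75833)² + (+1.74167)² + (−0.75833)² + (−2.05833)² + (+1.74167)² = 28.36917
Variance = 28.36917 / 11 = 2.57902
SE* = √2.57902

SE* = 1.6059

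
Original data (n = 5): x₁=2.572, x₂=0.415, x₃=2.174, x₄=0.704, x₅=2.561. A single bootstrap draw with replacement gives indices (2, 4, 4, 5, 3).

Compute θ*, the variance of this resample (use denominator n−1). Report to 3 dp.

θ* = 0.962

Resample values: 0.415, 0.704, 0.704, 2.561, 2.174.
Mean = 1.3116; sum of squared deviations = 3.8470
s² = 3.8470 / 4 = 0.9617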